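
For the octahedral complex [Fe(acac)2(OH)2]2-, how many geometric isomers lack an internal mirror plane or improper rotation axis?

The six octahedral sites form three mutually perpendicular trans pairs.
Each acac is bidentate and must span two cis positions.
The distinct arrangements are (2 in all): OH trans; OH cis (chiral).
One of these lacks any improper symmetry element and so occurs as an enantiomeric pair, giving 2 + 1 = 3 stereoisomers in total.

1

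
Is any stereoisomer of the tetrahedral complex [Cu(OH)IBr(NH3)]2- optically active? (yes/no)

yes

In a tetrahedral complex all four positions are equivalent and every pair of ligands is adjacent — there is no cis/trans distinction.
Only one geometric arrangement is possible; it has no improper symmetry element, so it exists as a pair of enantiomers (2 stereoisomers).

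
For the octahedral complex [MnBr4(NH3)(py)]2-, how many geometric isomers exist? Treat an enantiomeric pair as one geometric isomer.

There are 2 geometric isomers: NH3 and py mutually trans; NH3 and py mutually cis.

2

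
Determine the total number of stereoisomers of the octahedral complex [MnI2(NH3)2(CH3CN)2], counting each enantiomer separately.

There are 5 geometric isomers: I trans, NH3 trans, CH3CN trans; I cis, NH3 cis, CH3CN trans; I cis, NH3 trans, CH3CN cis; I cis, NH3 cis, CH3CN cis (chiral); I trans, NH3 cis, CH3CN cis.
One of these lacks any improper symmetry element and so occurs as an enantiomeric pair, giving 5 + 1 = 6 stereoisomers in total.

6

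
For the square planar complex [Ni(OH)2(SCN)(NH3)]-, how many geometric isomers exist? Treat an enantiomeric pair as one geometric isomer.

A square has two trans pairs of vertices; adjacent vertices are cis.
There are 2 geometric isomers: OH cis; OH trans.

2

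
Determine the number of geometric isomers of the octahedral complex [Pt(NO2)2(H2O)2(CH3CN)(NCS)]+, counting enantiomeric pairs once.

There are 6 geometric isomers: NO2 trans, H2O cis; NO2 cis, H2O cis (3 arrangements, 2 chiral); NO2 trans, H2O trans; NO2 cis, H2O trans.

6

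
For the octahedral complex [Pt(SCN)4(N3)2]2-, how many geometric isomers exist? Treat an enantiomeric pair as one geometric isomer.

2

In an octahedral complex each vertex has one trans partner and four cis neighbours.
Working through the distinct placements yields 2 geometric isomers: N3 trans; N3 cis.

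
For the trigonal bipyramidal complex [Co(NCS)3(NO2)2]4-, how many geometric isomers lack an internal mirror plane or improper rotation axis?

There are 3 geometric isomers: NO2 both equatorial; NO2 one axial, one equatorial; NO2 both axial.
Each arrangement has an internal mirror plane or centre of symmetry, so none is chiral.

0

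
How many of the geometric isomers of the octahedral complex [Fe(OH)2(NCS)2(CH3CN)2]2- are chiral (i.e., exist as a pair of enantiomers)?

In an octahedral complex each vertex has one trans partner and four cis neighbours.
Systematic placement gives 5 geometric isomers: OH trans, NCS trans, CH3CN trans; OH cis, NCS cis, CH3CN trans; OH trans, NCS cis, CH3CN cis; OH cis, NCS cis, CH3CN cis (chiral); OH cis, NCS trans, CH3CN cis.
One of these lacks any improper symmetry element and so occurs as an enantiomeric pair, giving 5 + 1 = 6 stereoisomers in total.

1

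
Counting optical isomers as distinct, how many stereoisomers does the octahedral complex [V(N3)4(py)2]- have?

Working through the distinct placements yields 2 geometric isomers: py trans; py cis.
Each arrangement has an internal mirror plane or centre of symmetry, so none is chiral.

2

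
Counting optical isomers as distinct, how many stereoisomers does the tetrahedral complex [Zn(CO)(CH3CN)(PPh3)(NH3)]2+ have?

All four vertices of a tetrahedron are equivalent and mutually adjacent, so cis/trans isomerism cannot arise.
Only one geometric arrangement is possible; it has no improper symmetry element, so it exists as a pair of enantiomers (2 stereoisomers).

2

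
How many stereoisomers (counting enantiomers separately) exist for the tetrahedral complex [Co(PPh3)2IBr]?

All four vertices of a tetrahedron are equivalent and mutually adjacent, so cis/trans isomerism cannot arise.
Only one geometric arrangement is possible.

1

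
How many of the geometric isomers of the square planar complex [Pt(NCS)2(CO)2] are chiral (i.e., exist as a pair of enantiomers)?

0

A square has two trans pairs of vertices; adjacent vertices are cis.
Working through the distinct placements yields 2 geometric isomers: NCS cis; NCS trans.
Each arrangement has an internal mirror plane or centre of symmetry, so none is chiral.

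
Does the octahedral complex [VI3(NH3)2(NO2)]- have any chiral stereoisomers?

no

The distinct arrangements are (3 in all): I mer, NH3 cis; I mer, NH3 trans; I fac, NH3 cis.
Each arrangement has an internal mirror plane or centre of symmetry, so none is chiral.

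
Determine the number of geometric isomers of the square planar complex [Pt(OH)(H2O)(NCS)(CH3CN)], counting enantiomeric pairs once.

3

A square has two trans pairs of vertices; adjacent vertices are cis.
Systematic placement gives 3 geometric isomers: (CH3CN/NCS trans, H2O/OH trans); (CH3CN/OH trans, H2O/NCS trans); (CH3CN/H2O trans, NCS/OH trans).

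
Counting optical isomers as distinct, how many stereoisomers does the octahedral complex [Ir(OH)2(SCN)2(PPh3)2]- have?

6

There are 5 geometric isomers: OH trans, SCN trans, PPh3 trans; OH trans, SCN cis, PPh3 cis; OH cis, SCN trans, PPh3 cis; OH cis, SCN cis, PPh3 cis (chiral); OH cis, SCN cis, PPh3 trans.
One of these lacks any improper symmetry element and so occurs as an enantiomeric pair, giving 5 + 1 = 6 stereoisomers in total.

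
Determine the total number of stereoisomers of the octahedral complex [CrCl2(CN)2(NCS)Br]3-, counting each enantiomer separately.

8

In an octahedral complex each vertex has one trans partner and four cis neighbours.
The distinct arrangements are (6 in all): Cl cis, CN cis (3 arrangements, 2 chiral); Cl trans, CN cis; Cl cis, CN trans; Cl trans, CN trans.
Of these, 2 lack any improper symmetry element and so occur as enantiomeric pairs, giving 6 + 2 = 8 stereoisomers in total.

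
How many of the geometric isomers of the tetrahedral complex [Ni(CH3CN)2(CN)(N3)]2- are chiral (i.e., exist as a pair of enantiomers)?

0

All four vertices of a tetrahedron are equivalent and mutually adjacent, so cis/trans isomerism cannot arise.
Only one geometric arrangement is possible.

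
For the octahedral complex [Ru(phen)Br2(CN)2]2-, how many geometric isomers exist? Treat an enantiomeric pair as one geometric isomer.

An octahedron has six vertices in three trans pairs; every non-trans pair is cis.
Each phen is bidentate and must span two cis positions.
Systematic placement gives 3 geometric isomers: Br trans, CN cis; Br cis, CN cis (chiral); Br cis, CN trans.

3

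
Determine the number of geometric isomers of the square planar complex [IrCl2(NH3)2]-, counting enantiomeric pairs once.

In a square planar complex each vertex has one trans partner and two cis neighbours.
Systematic placement gives 2 geometric isomers: Cl cis; Cl trans.

2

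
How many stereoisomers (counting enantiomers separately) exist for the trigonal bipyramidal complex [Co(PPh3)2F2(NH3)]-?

6

In a trigonal bipyramid the two axial positions differ from the three equatorial ones.
Placing the ligands in turn and identifying arrangements related by rotation or reflection leaves 5 distinct geometric isomers.
One of these lacks any improper symmetry element and so occurs as an enantiomeric pair, giving 5 + 1 = 6 stereoisomers in total.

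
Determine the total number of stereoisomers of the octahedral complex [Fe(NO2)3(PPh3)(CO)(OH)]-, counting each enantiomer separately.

5

An octahedron has six vertices in three trans pairs; every non-trans pair is cis.
Systematic placement gives 4 geometric isomers: NO2 mer (3 arrangements); NO2 fac (chiral).
One of these lacks any improper symmetry element and so occurs as an enantiomeric pair, giving 4 + 1 = 5 stereoisomers in total.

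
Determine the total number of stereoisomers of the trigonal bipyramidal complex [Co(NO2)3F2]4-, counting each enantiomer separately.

In a trigonal bipyramid the two axial positions differ from the three equatorial ones.
There are 3 geometric isomers: F both axial; F one axial, one equatorial; F both equatorial.
Each arrangement has an internal mirror plane or centre of symmetry, so none is chiral.

3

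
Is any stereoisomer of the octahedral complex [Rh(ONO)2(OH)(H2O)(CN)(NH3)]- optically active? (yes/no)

yes

Exhaustive case analysis gives 9 geometric isomers.
Of these, 6 lack any improper symmetry element and so occur as enantiomeric pairs, giving 9 + 6 = 15 stereoisomers in total.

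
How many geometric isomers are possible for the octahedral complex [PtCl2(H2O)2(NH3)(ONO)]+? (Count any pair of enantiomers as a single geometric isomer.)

6

Working through the distinct placements yields 6 geometric isomers: Cl trans, H2O trans; Cl trans, H2O cis; Cl cis, H2O cis (3 arrangements, 2 chiral); Cl cis, H2O trans.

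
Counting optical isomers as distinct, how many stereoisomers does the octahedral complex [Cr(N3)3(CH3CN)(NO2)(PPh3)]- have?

The six octahedral sites form three mutually perpendicular trans pairs.
Systematic placement gives 4 geometric isomers: N3 mer (3 arrangements); N3 fac (chiral).
One of these lacks any improper symmetry element and so occurs as an enantiomeric pair, giving 4 + 1 = 5 stereoisomers in total.

5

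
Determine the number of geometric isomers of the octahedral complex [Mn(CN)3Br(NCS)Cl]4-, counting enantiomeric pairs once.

4

An octahedron has six vertices in three trans pairs; every non-trans pair is cis.
There are 4 geometric isomers: CN mer (3 arrangements); CN fac (chiral).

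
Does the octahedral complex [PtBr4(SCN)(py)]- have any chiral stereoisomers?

The six octahedral sites form three mutually perpendicular trans pairs.
There are 2 geometric isomers: SCN and py mutually trans; SCN and py mutually cis.
Each arrangement has an internal mirror plane or centre of symmetry, so none is chiral.

no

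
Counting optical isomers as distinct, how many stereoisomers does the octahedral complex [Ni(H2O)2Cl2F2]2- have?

In an octahedral complex each vertex has one trans partner and four cis neighbours.
The distinct arrangements are (5 in all): H2O trans, Cl trans, F trans; H2O cis, Cl trans, F cis; H2O trans, Cl cis, F cis; H2O cis, Cl cis, F cis (chiral); H2O cis, Cl cis, F trans.
One of these lacks any improper symmetry element and so occurs as an enantiomeric pair, giving 5 + 1 = 6 stereoisomers in total.

6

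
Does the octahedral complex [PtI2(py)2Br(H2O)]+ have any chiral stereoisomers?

yes

The six octahedral sites form three mutually perpendicular trans pairs.
Working through the distinct placements yields 6 geometric isomers: I trans, py trans; I cis, py cis (3 arrangements, 2 chiral); I cis, py trans; I trans, py cis.
Of these, 2 lack any improper symmetry element and so occur as enantiomeric pairs, giving 6 + 2 = 8 stereoisomers in total.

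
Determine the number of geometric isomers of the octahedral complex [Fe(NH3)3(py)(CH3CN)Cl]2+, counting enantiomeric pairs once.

4

The six octahedral sites form three mutually perpendicular trans pairs.
Working through the distinct placements yields 4 geometric isomers: NH3 mer (3 arrangements); NH3 fac (chiral).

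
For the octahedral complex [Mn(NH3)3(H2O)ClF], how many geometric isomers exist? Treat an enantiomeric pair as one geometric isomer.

4

Systematic placement gives 4 geometric isomers: NH3 mer (3 arrangements); NH3 fac (chiral).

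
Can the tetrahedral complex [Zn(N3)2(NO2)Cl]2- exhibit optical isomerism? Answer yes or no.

All four vertices of a tetrahedron are equivalent and mutually adjacent, so cis/trans isomerism cannot arise.
Only one geometric arrangement is possible.

no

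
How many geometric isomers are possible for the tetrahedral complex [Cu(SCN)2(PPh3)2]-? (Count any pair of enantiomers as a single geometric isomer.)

Only one geometric arrangement is possible.

1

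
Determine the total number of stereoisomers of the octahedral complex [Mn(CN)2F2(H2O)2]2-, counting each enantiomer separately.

The six octahedral sites form three mutually perpendicular trans pairs.
Systematic placement gives 5 geometric isomers: CN trans, F trans, H2O trans; CN trans, F cis, H2O cis; CN cis, F cis, H2O trans; CN cis, F cis, H2O cis (chiral); CN cis, F trans, H2O cis.
One of these lacks any improper symmetry element and so occurs as an enantiomeric pair, giving 5 + 1 = 6 stereoisomers in total.

6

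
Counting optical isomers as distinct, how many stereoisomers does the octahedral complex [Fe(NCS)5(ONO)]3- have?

Only one geometric arrangement is possible.

1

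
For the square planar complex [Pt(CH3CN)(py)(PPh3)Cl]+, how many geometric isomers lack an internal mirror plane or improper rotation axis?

A square has two trans pairs of vertices; adjacent vertices are cis.
There are 3 geometric isomers: (CH3CN/PPh3 trans, Cl/py trans); (CH3CN/py trans, Cl/PPh3 trans); (CH3CN/Cl trans, PPh3/py trans).
Each arrangement has an internal mirror plane or centre of symmetry, so none is chiral.

0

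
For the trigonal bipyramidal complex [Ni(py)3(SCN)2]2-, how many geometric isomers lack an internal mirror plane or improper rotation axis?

0

Systematic placement gives 3 geometric isomers: SCN both axial; SCN one axial, one equatorial; SCN both equatorial.
Each arrangement has an internal mirror plane or centre of symmetry, so none is chiral.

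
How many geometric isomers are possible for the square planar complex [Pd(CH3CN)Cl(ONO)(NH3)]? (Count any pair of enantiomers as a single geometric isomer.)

In a square planar complex each vertex has one trans partner and two cis neighbours.
Working through the distinct placements yields 3 geometric isomers: (CH3CN/NH3 trans, Cl/ONO trans); (CH3CN/ONO trans, Cl/NH3 trans); (CH3CN/Cl trans, NH3/ONO trans).

3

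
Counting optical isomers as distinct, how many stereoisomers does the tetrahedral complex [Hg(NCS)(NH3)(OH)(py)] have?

2

All four vertices of a tetrahedron are equivalent and mutually adjacent, so cis/trans isomerism cannot arise.
Only one geometric arrangement is possible; it has no improper symmetry element, so it exists as a pair of enantiomers (2 stereoisomers).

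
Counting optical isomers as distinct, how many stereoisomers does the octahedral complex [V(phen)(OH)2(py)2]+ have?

An octahedron has six vertices in three trans pairs; every non-trans pair is cis.
Each phen is bidentate and must span two cis positions.
The distinct arrangements are (3 in all): OH trans, py cis; OH cis, py trans; OH cis, py cis (chiral).
One of these lacks any improper symmetry element and so occurs as an enantiomeric pair, giving 3 + 1 = 4 stereoisomers in total.

4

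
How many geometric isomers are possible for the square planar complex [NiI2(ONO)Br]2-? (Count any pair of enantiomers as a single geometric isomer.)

Working through the distinct placements yields 2 geometric isomers: I cis; I trans.

2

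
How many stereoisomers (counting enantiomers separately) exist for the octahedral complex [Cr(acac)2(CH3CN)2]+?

The six octahedral sites form three mutually perpendicular trans pairs.
Each acac is bidentate and must span two cis positions.
Systematic placement gives 2 geometric isomers: CH3CN trans; CH3CN cis (chiral).
One of these lacks any improper symmetry element and so occurs as an enantiomeric pair, giving 2 + 1 = 3 stereoisomers in total.

3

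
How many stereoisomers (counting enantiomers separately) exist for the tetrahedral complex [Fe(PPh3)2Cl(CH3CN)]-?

All four vertices of a tetrahedron are equivalent and mutually adjacent, so cis/trans isomerism cannot arise.
Only one geometric arrangement is possible.

1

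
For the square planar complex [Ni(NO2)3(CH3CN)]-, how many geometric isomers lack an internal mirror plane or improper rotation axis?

Only one geometric arrangement is possible.

0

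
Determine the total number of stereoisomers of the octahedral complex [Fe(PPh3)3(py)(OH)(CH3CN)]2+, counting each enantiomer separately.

5

The six octahedral sites form three mutually perpendicular trans pairs.
Working through the distinct placements yields 4 geometric isomers: PPh3 mer (3 arrangements); PPh3 fac (chiral).
One of these lacks any improper symmetry element and so occurs as an enantiomeric pair, giving 4 + 1 = 5 stereoisomers in total.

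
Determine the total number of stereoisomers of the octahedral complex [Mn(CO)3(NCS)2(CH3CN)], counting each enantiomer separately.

In an octahedral complex each vertex has one trans partner and four cis neighbours.
The distinct arrangements are (3 in all): CO mer, NCS trans; CO fac, NCS cis; CO mer, NCS cis.
Each arrangement has an internal mirror plane or centre of symmetry, so none is chiral.

3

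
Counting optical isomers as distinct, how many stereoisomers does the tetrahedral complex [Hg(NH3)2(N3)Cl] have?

1

All four vertices of a tetrahedron are equivalent and mutually adjacent, so cis/trans isomerism cannot arise.
Only one geometric arrangement is possible.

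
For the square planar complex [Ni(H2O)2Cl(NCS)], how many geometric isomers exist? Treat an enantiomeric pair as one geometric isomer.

In a square planar complex each vertex has one trans partner and two cis neighbours.
Systematic placement gives 2 geometric isomers: H2O cis; H2O trans.

2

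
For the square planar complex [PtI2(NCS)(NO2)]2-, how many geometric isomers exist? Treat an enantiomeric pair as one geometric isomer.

2

Systematic placement gives 2 geometric isomers: I cis; I trans.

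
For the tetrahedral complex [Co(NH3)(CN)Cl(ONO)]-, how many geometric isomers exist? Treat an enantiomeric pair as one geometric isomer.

1

All four vertices of a tetrahedron are equivalent and mutually adjacent, so cis/trans isomerism cannot arise.
Only one geometric arrangement is possible; it has no improper symmetry element, so it exists as a pair of enantiomers (2 stereoisomers).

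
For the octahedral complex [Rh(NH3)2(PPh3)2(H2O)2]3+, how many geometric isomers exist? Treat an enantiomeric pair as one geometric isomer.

5

The six octahedral sites form three mutually perpendicular trans pairs.
There are 5 geometric isomers: NH3 trans, PPh3 trans, H2O trans; NH3 cis, PPh3 cis, H2O trans; NH3 cis, PPh3 trans, H2O cis; NH3 cis, PPh3 cis, H2O cis (chiral); NH3 trans, PPh3 cis, H2O cis.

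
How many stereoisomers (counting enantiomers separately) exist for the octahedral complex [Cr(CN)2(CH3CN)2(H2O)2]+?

An octahedron has six vertices in three trans pairs; every non-trans pair is cis.
There are 5 geometric isomers: CN trans, CH3CN trans, H2O trans; CN cis, CH3CN trans, H2O cis; CN cis, CH3CN cis, H2O trans; CN cis, CH3CN cis, H2O cis (chiral); CN trans, CH3CN cis, H2O cis.
One of these lacks any improper symmetry element and so occurs as an enantiomeric pair, giving 5 + 1 = 6 stereoisomers in total.

6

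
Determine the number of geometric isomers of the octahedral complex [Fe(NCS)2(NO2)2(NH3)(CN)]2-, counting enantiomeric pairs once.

6

The six octahedral sites form three mutually perpendicular trans pairs.
Working through the distinct placements yields 6 geometric isomers: NCS cis, NO2 trans; NCS cis, NO2 cis (3 arrangements, 2 chiral); NCS trans, NO2 trans; NCS trans, NO2 cis.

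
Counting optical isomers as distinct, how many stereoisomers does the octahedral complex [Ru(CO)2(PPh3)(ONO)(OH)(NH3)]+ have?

15

Exhaustive case analysis gives 9 geometric isomers.
Of these, 6 lack any improper symmetry element and so occur as enantiomeric pairs, giving 9 + 6 = 15 stereoisomers in total.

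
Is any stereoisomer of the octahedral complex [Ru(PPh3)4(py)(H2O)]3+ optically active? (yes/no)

no

The distinct arrangements are (2 in all): py and H2O mutually cis; py and H2O mutually trans.
Each arrangement has an internal mirror plane or centre of symmetry, so none is chiral.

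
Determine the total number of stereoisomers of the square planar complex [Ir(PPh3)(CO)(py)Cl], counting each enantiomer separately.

3

A square has two trans pairs of vertices; adjacent vertices are cis.
Systematic placement gives 3 geometric isomers: (CO/PPh3 trans, Cl/py trans); (CO/py trans, Cl/PPh3 trans); (CO/Cl trans, PPh3/py trans).
Each arrangement has an internal mirror plane or centre of symmetry, so none is chiral.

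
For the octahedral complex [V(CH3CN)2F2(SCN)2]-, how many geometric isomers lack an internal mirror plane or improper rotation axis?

In an octahedral complex each vertex has one trans partner and four cis neighbours.
There are 5 geometric isomers: CH3CN trans, F trans, SCN trans; CH3CN trans, F cis, SCN cis; CH3CN cis, F cis, SCN trans; CH3CN cis, F cis, SCN cis (chiral); CH3CN cis, F trans, SCN cis.
One of these lacks any improper symmetry element and so occurs as an enantiomeric pair, giving 5 + 1 = 6 stereoisomers in total.

1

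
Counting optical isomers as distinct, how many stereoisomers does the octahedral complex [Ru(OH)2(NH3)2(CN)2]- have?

6

In an octahedral complex each vertex has one trans partner and four cis neighbours.
Working through the distinct placements yields 5 geometric isomers: OH trans, NH3 trans, CN trans; OH cis, NH3 cis, CN trans; OH trans, NH3 cis, CN cis; OH cis, NH3 cis, CN cis (chiral); OH cis, NH3 trans, CN cis.
One of these lacks any improper symmetry element and so occurs as an enantiomeric pair, giving 5 + 1 = 6 stereoisomers in total.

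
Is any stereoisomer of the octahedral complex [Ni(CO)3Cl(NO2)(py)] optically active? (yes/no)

The six octahedral sites form three mutually perpendicular trans pairs.
Systematic placement gives 4 geometric isomers: CO mer (3 arrangements); CO fac (chiral).
One of these lacks any improper symmetry element and so occurs as an enantiomeric pair, giving 4 + 1 = 5 stereoisomers in total.

yes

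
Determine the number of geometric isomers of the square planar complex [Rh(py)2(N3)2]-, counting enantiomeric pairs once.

2

A square has two trans pairs of vertices; adjacent vertices are cis.
Systematic placement gives 2 geometric isomers: py cis; py trans.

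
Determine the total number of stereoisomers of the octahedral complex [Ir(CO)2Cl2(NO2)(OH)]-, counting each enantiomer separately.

The six octahedral sites form three mutually perpendicular trans pairs.
Systematic placement gives 6 geometric isomers: CO trans, Cl trans; CO trans, Cl cis; CO cis, Cl cis (3 arrangements, 2 chiral); CO cis, Cl trans.
Of these, 2 lack any improper symmetry element and so occur as enantiomeric pairs, giving 6 + 2 = 8 stereoisomers in total.

8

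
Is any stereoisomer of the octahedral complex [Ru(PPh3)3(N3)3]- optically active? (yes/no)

Working through the distinct placements yields 2 geometric isomers: PPh3 mer; PPh3 fac.
Each arrangement has an internal mirror plane or centre of symmetry, so none is chiral.

no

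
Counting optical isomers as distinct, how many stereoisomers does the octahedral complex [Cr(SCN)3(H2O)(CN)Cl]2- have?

The six octahedral sites form three mutually perpendicular trans pairs.
There are 4 geometric isomers: SCN mer (3 arrangements); SCN fac (chiral).
One of these lacks any improper symmetry element and so occurs as an enantiomeric pair, giving 4 + 1 = 5 stereoisomers in total.

5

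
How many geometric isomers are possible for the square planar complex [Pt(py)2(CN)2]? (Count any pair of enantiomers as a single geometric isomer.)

There are 2 geometric isomers: py cis; py trans.

2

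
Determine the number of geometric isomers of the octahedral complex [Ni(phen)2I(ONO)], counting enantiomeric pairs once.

An octahedron has six vertices in three trans pairs; every non-trans pair is cis.
Each phen is bidentate and must span two cis positions.
There are 2 geometric isomers: I and ONO mutually trans; I and ONO mutually cis (chiral).

2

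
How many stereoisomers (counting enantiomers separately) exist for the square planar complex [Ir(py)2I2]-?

In a square planar complex each vertex has one trans partner and two cis neighbours.
Systematic placement gives 2 geometric isomers: py cis; py trans.
Each arrangement has an internal mirror plane or centre of symmetry, so none is chiral.

2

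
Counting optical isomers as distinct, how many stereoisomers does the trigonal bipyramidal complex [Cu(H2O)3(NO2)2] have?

In a trigonal bipyramid the two axial positions differ from the three equatorial ones.
Systematic placement gives 3 geometric isomers: NO2 both equatorial; NO2 one axial, one equatorial; NO2 both axial.
Each arrangement has an internal mirror plane or centre of symmetry, so none is chiral.

3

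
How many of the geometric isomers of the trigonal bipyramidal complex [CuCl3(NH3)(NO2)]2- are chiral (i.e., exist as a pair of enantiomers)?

In a trigonal bipyramid the two axial positions differ from the three equatorial ones.
Working through the distinct placements yields 4 geometric isomers: NH3 equatorial, NO2 equatorial; NH3 axial, NO2 equatorial; NH3 equatorial, NO2 axial; NH3 axial, NO2 axial.
Each arrangement has an internal mirror plane or centre of symmetry, so none is chiral.

0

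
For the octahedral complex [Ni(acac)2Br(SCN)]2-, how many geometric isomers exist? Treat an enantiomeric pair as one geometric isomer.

In an octahedral complex each vertex has one trans partner and four cis neighbours.
Each acac is bidentate and must span two cis positions.
Systematic placement gives 2 geometric isomers: Br and SCN mutually trans; Br and SCN mutually cis (chiral).

2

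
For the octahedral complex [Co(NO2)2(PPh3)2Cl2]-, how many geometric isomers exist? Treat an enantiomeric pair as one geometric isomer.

An octahedron has six vertices in three trans pairs; every non-trans pair is cis.
The distinct arrangements are (5 in all): NO2 trans, PPh3 trans, Cl trans; NO2 cis, PPh3 cis, Cl trans; NO2 cis, PPh3 trans, Cl cis; NO2 cis, PPh3 cis, Cl cis (chiral); NO2 trans, PPh3 cis, Cl cis.

5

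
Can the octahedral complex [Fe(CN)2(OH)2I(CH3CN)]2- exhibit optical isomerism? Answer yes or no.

yes

An octahedron has six vertices in three trans pairs; every non-trans pair is cis.
Working through the distinct placements yields 6 geometric isomers: CN cis, OH trans; CN cis, OH cis (3 arrangements, 2 chiral); CN trans, OH trans; CN trans, OH cis.
Of these, 2 lack any improper symmetry element and so occur as enantiomeric pairs, giving 6 + 2 = 8 stereoisomers in total.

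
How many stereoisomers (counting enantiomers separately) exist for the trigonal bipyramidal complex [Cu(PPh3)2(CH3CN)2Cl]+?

In a trigonal bipyramid the two axial positions differ from the three equatorial ones.
Systematic enumeration (placing each ligand type in turn and discarding arrangements equivalent by rotation or reflection) gives 5 geometric isomers.
One of these lacks any improper symmetry element and so occurs as an enantiomeric pair, giving 5 + 1 = 6 stereoisomers in total.

6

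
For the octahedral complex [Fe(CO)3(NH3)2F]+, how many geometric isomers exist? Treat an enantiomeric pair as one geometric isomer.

3

In an octahedral complex each vertex has one trans partner and four cis neighbours.
There are 3 geometric isomers: CO mer, NH3 trans; CO mer, NH3 cis; CO fac, NH3 cis.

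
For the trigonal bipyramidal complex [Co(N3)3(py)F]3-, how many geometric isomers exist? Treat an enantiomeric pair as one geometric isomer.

Working through the distinct placements yields 4 geometric isomers: py equatorial, F axial; py axial, F axial; py equatorial, F equatorial; py axial, F equatorial.

4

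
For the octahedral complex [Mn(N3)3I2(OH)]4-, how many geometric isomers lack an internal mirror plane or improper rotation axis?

The six octahedral sites form three mutually perpendicular trans pairs.
The distinct arrangements are (3 in all): N3 mer, I trans; N3 fac, I cis; N3 mer, I cis.
Each arrangement has an internal mirror plane or centre of symmetry, so none is chiral.

0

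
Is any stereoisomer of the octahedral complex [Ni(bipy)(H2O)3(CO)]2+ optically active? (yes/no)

no

The six octahedral sites form three mutually perpendicular trans pairs.
Each bipy is bidentate and must span two cis positions.
The distinct arrangements are (2 in all): H2O fac; H2O mer.
Each arrangement has an internal mirror plane or centre of symmetry, so none is chiral.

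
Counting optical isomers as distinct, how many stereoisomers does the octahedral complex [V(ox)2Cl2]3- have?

3

The six octahedral sites form three mutually perpendicular trans pairs.
Each ox is bidentate and must span two cis positions.
The distinct arrangements are (2 in all): Cl trans; Cl cis (chiral).
One of these lacks any improper symmetry element and so occurs as an enantiomeric pair, giving 2 + 1 = 3 stereoisomers in total.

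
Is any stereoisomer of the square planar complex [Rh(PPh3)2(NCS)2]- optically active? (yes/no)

Working through the distinct placements yields 2 geometric isomers: PPh3 cis; PPh3 trans.
Each arrangement has an internal mirror plane or centre of symmetry, so none is chiral.

no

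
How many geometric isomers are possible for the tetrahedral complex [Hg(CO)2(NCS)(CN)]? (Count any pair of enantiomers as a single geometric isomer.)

In a tetrahedral complex all four positions are equivalent and every pair of ligands is adjacent — there is no cis/trans distinction.
Only one geometric arrangement is possible.

1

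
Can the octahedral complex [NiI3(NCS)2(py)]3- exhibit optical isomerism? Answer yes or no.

no

The six octahedral sites form three mutually perpendicular trans pairs.
There are 3 geometric isomers: I mer, NCS cis; I mer, NCS trans; I fac, NCS cis.
Each arrangement has an internal mirror plane or centre of symmetry, so none is chiral.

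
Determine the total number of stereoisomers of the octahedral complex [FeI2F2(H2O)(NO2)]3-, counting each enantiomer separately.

8

In an octahedral complex each vertex has one trans partner and four cis neighbours.
The distinct arrangements are (6 in all): I cis, F trans; I trans, F trans; I cis, F cis (3 arrangements, 2 chiral); I trans, F cis.
Of these, 2 lack any improper symmetry element and so occur as enantiomeric pairs, giving 6 + 2 = 8 stereoisomers in total.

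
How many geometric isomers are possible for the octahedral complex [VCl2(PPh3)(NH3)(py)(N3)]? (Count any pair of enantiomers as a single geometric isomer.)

Exhaustive case analysis gives 9 geometric isomers.

9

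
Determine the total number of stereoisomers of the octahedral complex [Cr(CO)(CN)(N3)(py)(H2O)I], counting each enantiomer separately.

The six octahedral sites form three mutually perpendicular trans pairs.
Systematic enumeration (placing each ligand type in turn and discarding arrangements equivalent by rotation or reflection) gives 15 geometric isomers.
Of these, 15 lack any improper symmetry element and so occur as enantiomeric pairs, giving 15 + 15 = 30 stereoisomers in total.

30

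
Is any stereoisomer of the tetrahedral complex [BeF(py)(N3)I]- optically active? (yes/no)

yes

Only one geometric arrangement is possible; it has no improper symmetry element, so it exists as a pair of enantiomers (2 stereoisomers).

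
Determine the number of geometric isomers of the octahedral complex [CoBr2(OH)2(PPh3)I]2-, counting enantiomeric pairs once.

6

There are 6 geometric isomers: Br trans, OH cis; Br trans, OH trans; Br cis, OH cis (3 arrangements, 2 chiral); Br cis, OH trans.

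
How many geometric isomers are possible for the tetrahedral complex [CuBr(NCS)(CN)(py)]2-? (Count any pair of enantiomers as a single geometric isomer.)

1

All four vertices of a tetrahedron are equivalent and mutually adjacent, so cis/trans isomerism cannot arise.
Only one geometric arrangement is possible; it has no improper symmetry element, so it exists as a pair of enantiomers (2 stereoisomers).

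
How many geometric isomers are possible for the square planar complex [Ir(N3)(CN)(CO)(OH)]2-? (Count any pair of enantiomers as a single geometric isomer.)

In a square planar complex each vertex has one trans partner and two cis neighbours.
The distinct arrangements are (3 in all): (CN/N3 trans, CO/OH trans); (CN/OH trans, CO/N3 trans); (CN/CO trans, N3/OH trans).

3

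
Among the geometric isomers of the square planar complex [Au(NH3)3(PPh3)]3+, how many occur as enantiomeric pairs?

0

In a square planar complex each vertex has one trans partner and two cis neighbours.
Only one geometric arrangement is possible.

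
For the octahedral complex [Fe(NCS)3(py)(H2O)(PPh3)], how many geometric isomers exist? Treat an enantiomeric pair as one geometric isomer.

4

The distinct arrangements are (4 in all): NCS mer (3 arrangements); NCS fac (chiral).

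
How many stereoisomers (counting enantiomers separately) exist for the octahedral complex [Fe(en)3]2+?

2

In an octahedral complex each vertex has one trans partner and four cis neighbours.
Each en is bidentate and must span two cis positions.
Only one geometric arrangement is possible; it has no improper symmetry element, so it exists as a pair of enantiomers (2 stereoisomers).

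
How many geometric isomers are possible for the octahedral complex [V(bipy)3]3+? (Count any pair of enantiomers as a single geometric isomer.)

1

In an octahedral complex each vertex has one trans partner and four cis neighbours.
Each bipy is bidentate and must span two cis positions.
Only one geometric arrangement is possible; it has no improper symmetry element, so it exists as a pair of enantiomers (2 stereoisomers).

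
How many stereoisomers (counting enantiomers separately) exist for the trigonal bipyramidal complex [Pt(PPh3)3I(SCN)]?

In a trigonal bipyramid the two axial positions differ from the three equatorial ones.
Working through the distinct placements yields 4 geometric isomers: I axial, SCN equatorial; I axial, SCN axial; I equatorial, SCN equatorial; I equatorial, SCN axial.
Each arrangement has an internal mirror plane or centre of symmetry, so none is chiral.

4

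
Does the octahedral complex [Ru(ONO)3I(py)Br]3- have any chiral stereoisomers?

yes

The six octahedral sites form three mutually perpendicular trans pairs.
Working through the distinct placements yields 4 geometric isomers: ONO mer (3 arrangements); ONO fac (chiral).
One of these lacks any improper symmetry element and so occurs as an enantiomeric pair, giving 4 + 1 = 5 stereoisomers in total.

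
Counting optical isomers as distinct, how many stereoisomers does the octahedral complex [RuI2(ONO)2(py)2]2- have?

An octahedron has six vertices in three trans pairs; every non-trans pair is cis.
Working through the distinct placements yields 5 geometric isomers: I trans, ONO trans, py trans; I trans, ONO cis, py cis; I cis, ONO cis, py trans; I cis, ONO cis, py cis (chiral); I cis, ONO trans, py cis.
One of these lacks any improper symmetry element and so occurs as an enantiomeric pair, giving 5 + 1 = 6 stereoisomers in total.

6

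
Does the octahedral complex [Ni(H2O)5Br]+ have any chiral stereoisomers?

An octahedron has six vertices in three trans pairs; every non-trans pair is cis.
Only one geometric arrangement is possible.

no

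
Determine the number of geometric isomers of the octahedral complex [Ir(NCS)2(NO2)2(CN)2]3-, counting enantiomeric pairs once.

5

In an octahedral complex each vertex has one trans partner and four cis neighbours.
Systematic placement gives 5 geometric isomers: NCS trans, NO2 trans, CN trans; NCS cis, NO2 cis, CN trans; NCS cis, NO2 trans, CN cis; NCS cis, NO2 cis, CN cis (chiral); NCS trans, NO2 cis, CN cis.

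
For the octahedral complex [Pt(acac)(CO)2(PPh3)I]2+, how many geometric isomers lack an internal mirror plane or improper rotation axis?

2

In an octahedral complex each vertex has one trans partner and four cis neighbours.
Each acac is bidentate and must span two cis positions.
Working through the distinct placements yields 4 geometric isomers: CO trans; CO cis (3 arrangements, 2 chiral).
Of these, 2 lack any improper symmetry element and so occur as enantiomeric pairs, giving 4 + 2 = 6 stereoisomers in total.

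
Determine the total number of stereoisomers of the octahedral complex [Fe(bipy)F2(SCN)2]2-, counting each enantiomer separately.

4

Each bipy is bidentate and must span two cis positions.
Systematic placement gives 3 geometric isomers: F trans, SCN cis; F cis, SCN cis (chiral); F cis, SCN trans.
One of these lacks any improper symmetry element and so occurs as an enantiomeric pair, giving 3 + 1 = 4 stereoisomers in total.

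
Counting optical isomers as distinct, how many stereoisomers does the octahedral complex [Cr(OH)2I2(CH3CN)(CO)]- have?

The six octahedral sites form three mutually perpendicular trans pairs.
The distinct arrangements are (6 in all): OH trans, I trans; OH cis, I cis (3 arrangements, 2 chiral); OH trans, I cis; OH cis, I trans.
Of these, 2 lack any improper symmetry element and so occur as enantiomeric pairs, giving 6 + 2 = 8 stereoisomers in total.

8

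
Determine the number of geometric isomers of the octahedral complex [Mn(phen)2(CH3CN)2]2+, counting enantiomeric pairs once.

2

Each phen is bidentate and must span two cis positions.
There are 2 geometric isomers: CH3CN trans; CH3CN cis (chiral).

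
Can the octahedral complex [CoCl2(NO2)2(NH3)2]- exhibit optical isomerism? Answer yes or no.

yes

The six octahedral sites form three mutually perpendicular trans pairs.
There are 5 geometric isomers: Cl trans, NO2 trans, NH3 trans; Cl trans, NO2 cis, NH3 cis; Cl cis, NO2 trans, NH3 cis; Cl cis, NO2 cis, NH3 cis (chiral); Cl cis, NO2 cis, NH3 trans.
One of these lacks any improper symmetry element and so occurs as an enantiomeric pair, giving 5 + 1 = 6 stereoisomers in total.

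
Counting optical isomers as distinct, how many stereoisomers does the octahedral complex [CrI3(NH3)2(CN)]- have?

3

The six octahedral sites form three mutually perpendicular trans pairs.
The distinct arrangements are (3 in all): I mer, NH3 trans; I fac, NH3 cis; I mer, NH3 cis.
Each arrangement has an internal mirror plane or centre of symmetry, so none is chiral.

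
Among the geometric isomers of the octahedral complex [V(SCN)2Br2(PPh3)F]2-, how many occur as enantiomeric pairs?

The six octahedral sites form three mutually perpendicular trans pairs.
Working through the distinct placements yields 6 geometric isomers: SCN trans, Br trans; SCN cis, Br trans; SCN trans, Br cis; SCN cis, Br cis (3 arrangements, 2 chiral).
Of these, 2 lack any improper symmetry element and so occur as enantiomeric pairs, giving 6 + 2 = 8 stereoisomers in total.

2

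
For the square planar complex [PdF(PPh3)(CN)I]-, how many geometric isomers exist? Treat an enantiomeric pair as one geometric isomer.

A square has two trans pairs of vertices; adjacent vertices are cis.
Systematic placement gives 3 geometric isomers: (CN/I trans, F/PPh3 trans); (CN/PPh3 trans, F/I trans); (CN/F trans, I/PPh3 trans).

3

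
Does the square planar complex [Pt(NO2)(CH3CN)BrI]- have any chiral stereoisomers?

In a square planar complex each vertex has one trans partner and two cis neighbours.
Working through the distinct placements yields 3 geometric isomers: (Br/I trans, CH3CN/NO2 trans); (Br/NO2 trans, CH3CN/I trans); (Br/CH3CN trans, I/NO2 trans).
Each arrangement has an internal mirror plane or centre of symmetry, so none is chiral.

no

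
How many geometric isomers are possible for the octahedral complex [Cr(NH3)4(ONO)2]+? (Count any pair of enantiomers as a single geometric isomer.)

2

In an octahedral complex each vertex has one trans partner and four cis neighbours.
Systematic placement gives 2 geometric isomers: ONO trans; ONO cis.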